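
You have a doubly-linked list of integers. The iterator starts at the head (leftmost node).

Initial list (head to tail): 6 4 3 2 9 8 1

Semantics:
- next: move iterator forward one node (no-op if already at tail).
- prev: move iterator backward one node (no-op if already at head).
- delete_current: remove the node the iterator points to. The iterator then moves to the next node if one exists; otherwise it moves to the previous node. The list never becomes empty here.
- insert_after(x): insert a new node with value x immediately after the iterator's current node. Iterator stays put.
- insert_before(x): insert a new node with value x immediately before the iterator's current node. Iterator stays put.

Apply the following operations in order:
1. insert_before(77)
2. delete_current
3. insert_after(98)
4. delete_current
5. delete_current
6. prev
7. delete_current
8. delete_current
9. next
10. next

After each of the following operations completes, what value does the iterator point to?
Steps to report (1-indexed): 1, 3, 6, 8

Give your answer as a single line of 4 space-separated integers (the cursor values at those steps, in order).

After 1 (insert_before(77)): list=[77, 6, 4, 3, 2, 9, 8, 1] cursor@6
After 2 (delete_current): list=[77, 4, 3, 2, 9, 8, 1] cursor@4
After 3 (insert_after(98)): list=[77, 4, 98, 3, 2, 9, 8, 1] cursor@4
After 4 (delete_current): list=[77, 98, 3, 2, 9, 8, 1] cursor@98
After 5 (delete_current): list=[77, 3, 2, 9, 8, 1] cursor@3
After 6 (prev): list=[77, 3, 2, 9, 8, 1] cursor@77
After 7 (delete_current): list=[3, 2, 9, 8, 1] cursor@3
After 8 (delete_current): list=[2, 9, 8, 1] cursor@2
After 9 (next): list=[2, 9, 8, 1] cursor@9
After 10 (next): list=[2, 9, 8, 1] cursor@8

Answer: 6 4 77 2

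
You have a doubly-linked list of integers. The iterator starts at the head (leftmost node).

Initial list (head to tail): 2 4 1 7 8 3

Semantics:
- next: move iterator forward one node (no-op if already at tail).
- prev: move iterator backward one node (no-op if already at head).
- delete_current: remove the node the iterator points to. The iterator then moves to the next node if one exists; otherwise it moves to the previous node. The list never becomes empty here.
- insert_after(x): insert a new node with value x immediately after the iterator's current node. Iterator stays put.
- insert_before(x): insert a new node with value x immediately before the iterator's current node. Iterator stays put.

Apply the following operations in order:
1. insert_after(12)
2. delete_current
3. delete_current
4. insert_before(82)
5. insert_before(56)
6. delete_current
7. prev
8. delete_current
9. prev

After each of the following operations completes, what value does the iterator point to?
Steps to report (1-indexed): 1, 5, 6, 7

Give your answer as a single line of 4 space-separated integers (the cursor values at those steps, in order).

After 1 (insert_after(12)): list=[2, 12, 4, 1, 7, 8, 3] cursor@2
After 2 (delete_current): list=[12, 4, 1, 7, 8, 3] cursor@12
After 3 (delete_current): list=[4, 1, 7, 8, 3] cursor@4
After 4 (insert_before(82)): list=[82, 4, 1, 7, 8, 3] cursor@4
After 5 (insert_before(56)): list=[82, 56, 4, 1, 7, 8, 3] cursor@4
After 6 (delete_current): list=[82, 56, 1, 7, 8, 3] cursor@1
After 7 (prev): list=[82, 56, 1, 7, 8, 3] cursor@56
After 8 (delete_current): list=[82, 1, 7, 8, 3] cursor@1
After 9 (prev): list=[82, 1, 7, 8, 3] cursor@82

Answer: 2 4 1 56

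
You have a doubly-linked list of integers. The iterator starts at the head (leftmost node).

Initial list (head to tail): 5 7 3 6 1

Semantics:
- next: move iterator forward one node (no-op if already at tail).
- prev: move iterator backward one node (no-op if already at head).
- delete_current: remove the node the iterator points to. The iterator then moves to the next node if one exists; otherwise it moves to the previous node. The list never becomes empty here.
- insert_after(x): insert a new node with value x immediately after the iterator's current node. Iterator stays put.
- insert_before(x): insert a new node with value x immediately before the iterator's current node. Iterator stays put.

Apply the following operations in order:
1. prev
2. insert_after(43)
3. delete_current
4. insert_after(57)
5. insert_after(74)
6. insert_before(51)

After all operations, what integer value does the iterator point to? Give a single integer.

Answer: 43

Derivation:
After 1 (prev): list=[5, 7, 3, 6, 1] cursor@5
After 2 (insert_after(43)): list=[5, 43, 7, 3, 6, 1] cursor@5
After 3 (delete_current): list=[43, 7, 3, 6, 1] cursor@43
After 4 (insert_after(57)): list=[43, 57, 7, 3, 6, 1] cursor@43
After 5 (insert_after(74)): list=[43, 74, 57, 7, 3, 6, 1] cursor@43
After 6 (insert_before(51)): list=[51, 43, 74, 57, 7, 3, 6, 1] cursor@43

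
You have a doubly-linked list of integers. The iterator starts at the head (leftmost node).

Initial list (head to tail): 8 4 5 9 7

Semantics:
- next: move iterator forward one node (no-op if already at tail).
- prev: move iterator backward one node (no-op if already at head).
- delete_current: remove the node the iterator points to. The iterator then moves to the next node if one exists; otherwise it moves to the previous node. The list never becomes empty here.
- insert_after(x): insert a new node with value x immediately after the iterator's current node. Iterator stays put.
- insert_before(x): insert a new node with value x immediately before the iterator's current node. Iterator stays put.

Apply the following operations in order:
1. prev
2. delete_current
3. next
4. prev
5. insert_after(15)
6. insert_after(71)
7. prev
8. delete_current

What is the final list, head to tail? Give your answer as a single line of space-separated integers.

Answer: 71 15 5 9 7

Derivation:
After 1 (prev): list=[8, 4, 5, 9, 7] cursor@8
After 2 (delete_current): list=[4, 5, 9, 7] cursor@4
After 3 (next): list=[4, 5, 9, 7] cursor@5
After 4 (prev): list=[4, 5, 9, 7] cursor@4
After 5 (insert_after(15)): list=[4, 15, 5, 9, 7] cursor@4
After 6 (insert_after(71)): list=[4, 71, 15, 5, 9, 7] cursor@4
After 7 (prev): list=[4, 71, 15, 5, 9, 7] cursor@4
After 8 (delete_current): list=[71, 15, 5, 9, 7] cursor@71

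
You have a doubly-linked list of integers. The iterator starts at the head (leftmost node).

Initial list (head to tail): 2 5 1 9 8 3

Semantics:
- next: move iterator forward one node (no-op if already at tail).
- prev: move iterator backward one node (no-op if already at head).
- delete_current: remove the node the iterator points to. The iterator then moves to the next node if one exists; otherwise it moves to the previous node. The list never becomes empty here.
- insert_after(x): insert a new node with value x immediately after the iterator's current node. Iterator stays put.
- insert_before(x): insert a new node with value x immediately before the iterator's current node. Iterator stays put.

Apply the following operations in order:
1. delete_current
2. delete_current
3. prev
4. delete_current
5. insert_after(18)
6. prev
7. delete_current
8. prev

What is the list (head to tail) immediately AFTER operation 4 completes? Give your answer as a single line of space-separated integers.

After 1 (delete_current): list=[5, 1, 9, 8, 3] cursor@5
After 2 (delete_current): list=[1, 9, 8, 3] cursor@1
After 3 (prev): list=[1, 9, 8, 3] cursor@1
After 4 (delete_current): list=[9, 8, 3] cursor@9

Answer: 9 8 3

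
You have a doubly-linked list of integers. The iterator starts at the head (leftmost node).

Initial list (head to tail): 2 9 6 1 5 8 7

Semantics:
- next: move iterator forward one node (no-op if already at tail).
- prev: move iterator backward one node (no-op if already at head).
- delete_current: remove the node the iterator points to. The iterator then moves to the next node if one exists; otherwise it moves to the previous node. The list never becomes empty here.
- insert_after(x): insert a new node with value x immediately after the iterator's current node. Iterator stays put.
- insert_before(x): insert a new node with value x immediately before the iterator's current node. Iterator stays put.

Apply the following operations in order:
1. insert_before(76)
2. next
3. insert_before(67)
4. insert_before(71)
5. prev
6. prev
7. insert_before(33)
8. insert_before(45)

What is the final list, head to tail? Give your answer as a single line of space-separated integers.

Answer: 76 2 33 45 67 71 9 6 1 5 8 7

Derivation:
After 1 (insert_before(76)): list=[76, 2, 9, 6, 1, 5, 8, 7] cursor@2
After 2 (next): list=[76, 2, 9, 6, 1, 5, 8, 7] cursor@9
After 3 (insert_before(67)): list=[76, 2, 67, 9, 6, 1, 5, 8, 7] cursor@9
After 4 (insert_before(71)): list=[76, 2, 67, 71, 9, 6, 1, 5, 8, 7] cursor@9
After 5 (prev): list=[76, 2, 67, 71, 9, 6, 1, 5, 8, 7] cursor@71
After 6 (prev): list=[76, 2, 67, 71, 9, 6, 1, 5, 8, 7] cursor@67
After 7 (insert_before(33)): list=[76, 2, 33, 67, 71, 9, 6, 1, 5, 8, 7] cursor@67
After 8 (insert_before(45)): list=[76, 2, 33, 45, 67, 71, 9, 6, 1, 5, 8, 7] cursor@67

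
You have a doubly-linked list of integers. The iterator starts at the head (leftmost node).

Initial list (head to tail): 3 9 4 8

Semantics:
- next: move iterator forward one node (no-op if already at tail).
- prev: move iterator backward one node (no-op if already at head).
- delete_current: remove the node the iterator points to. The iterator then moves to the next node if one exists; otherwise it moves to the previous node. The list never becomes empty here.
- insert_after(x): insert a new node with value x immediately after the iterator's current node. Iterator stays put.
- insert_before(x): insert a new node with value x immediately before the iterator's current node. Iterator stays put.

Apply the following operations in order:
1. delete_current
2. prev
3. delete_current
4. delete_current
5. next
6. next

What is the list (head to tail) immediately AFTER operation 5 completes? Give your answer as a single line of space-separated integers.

After 1 (delete_current): list=[9, 4, 8] cursor@9
After 2 (prev): list=[9, 4, 8] cursor@9
After 3 (delete_current): list=[4, 8] cursor@4
After 4 (delete_current): list=[8] cursor@8
After 5 (next): list=[8] cursor@8

Answer: 8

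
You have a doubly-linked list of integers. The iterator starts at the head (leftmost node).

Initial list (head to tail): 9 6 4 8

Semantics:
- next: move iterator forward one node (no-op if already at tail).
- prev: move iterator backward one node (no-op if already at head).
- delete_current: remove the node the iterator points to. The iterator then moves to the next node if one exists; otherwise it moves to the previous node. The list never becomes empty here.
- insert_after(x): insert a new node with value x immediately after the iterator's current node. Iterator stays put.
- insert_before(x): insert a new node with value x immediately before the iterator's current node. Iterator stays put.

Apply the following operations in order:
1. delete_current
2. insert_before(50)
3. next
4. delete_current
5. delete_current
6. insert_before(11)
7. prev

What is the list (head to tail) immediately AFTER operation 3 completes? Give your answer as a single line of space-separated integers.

After 1 (delete_current): list=[6, 4, 8] cursor@6
After 2 (insert_before(50)): list=[50, 6, 4, 8] cursor@6
After 3 (next): list=[50, 6, 4, 8] cursor@4

Answer: 50 6 4 8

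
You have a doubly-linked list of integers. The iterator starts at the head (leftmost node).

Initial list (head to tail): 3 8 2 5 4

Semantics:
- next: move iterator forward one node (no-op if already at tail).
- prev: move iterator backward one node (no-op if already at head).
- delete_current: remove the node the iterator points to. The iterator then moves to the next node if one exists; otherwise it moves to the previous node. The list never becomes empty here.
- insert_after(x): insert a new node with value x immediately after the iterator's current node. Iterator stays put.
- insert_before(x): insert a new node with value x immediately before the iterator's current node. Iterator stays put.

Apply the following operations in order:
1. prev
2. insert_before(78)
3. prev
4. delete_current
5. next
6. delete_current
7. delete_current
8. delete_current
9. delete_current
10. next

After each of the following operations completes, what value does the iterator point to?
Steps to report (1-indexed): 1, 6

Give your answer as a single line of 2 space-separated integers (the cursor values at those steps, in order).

After 1 (prev): list=[3, 8, 2, 5, 4] cursor@3
After 2 (insert_before(78)): list=[78, 3, 8, 2, 5, 4] cursor@3
After 3 (prev): list=[78, 3, 8, 2, 5, 4] cursor@78
After 4 (delete_current): list=[3, 8, 2, 5, 4] cursor@3
After 5 (next): list=[3, 8, 2, 5, 4] cursor@8
After 6 (delete_current): list=[3, 2, 5, 4] cursor@2
After 7 (delete_current): list=[3, 5, 4] cursor@5
After 8 (delete_current): list=[3, 4] cursor@4
After 9 (delete_current): list=[3] cursor@3
After 10 (next): list=[3] cursor@3

Answer: 3 2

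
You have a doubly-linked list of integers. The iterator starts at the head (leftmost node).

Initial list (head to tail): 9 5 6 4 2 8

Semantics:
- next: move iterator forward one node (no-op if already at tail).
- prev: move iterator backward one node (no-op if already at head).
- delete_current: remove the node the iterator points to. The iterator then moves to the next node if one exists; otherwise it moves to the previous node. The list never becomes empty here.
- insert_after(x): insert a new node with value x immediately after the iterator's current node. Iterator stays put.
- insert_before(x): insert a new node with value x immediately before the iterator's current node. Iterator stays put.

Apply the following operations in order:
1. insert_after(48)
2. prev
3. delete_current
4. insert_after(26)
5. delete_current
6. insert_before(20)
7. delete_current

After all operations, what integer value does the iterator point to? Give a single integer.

Answer: 5

Derivation:
After 1 (insert_after(48)): list=[9, 48, 5, 6, 4, 2, 8] cursor@9
After 2 (prev): list=[9, 48, 5, 6, 4, 2, 8] cursor@9
After 3 (delete_current): list=[48, 5, 6, 4, 2, 8] cursor@48
After 4 (insert_after(26)): list=[48, 26, 5, 6, 4, 2, 8] cursor@48
After 5 (delete_current): list=[26, 5, 6, 4, 2, 8] cursor@26
After 6 (insert_before(20)): list=[20, 26, 5, 6, 4, 2, 8] cursor@26
After 7 (delete_current): list=[20, 5, 6, 4, 2, 8] cursor@5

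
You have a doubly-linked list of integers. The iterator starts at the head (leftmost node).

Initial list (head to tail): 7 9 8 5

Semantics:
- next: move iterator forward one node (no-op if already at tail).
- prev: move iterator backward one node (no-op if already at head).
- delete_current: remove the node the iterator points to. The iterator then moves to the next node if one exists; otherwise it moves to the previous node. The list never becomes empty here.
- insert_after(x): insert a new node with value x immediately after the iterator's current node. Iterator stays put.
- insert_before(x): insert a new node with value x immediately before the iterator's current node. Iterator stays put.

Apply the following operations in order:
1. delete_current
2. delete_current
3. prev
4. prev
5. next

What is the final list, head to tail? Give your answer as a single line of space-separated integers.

After 1 (delete_current): list=[9, 8, 5] cursor@9
After 2 (delete_current): list=[8, 5] cursor@8
After 3 (prev): list=[8, 5] cursor@8
After 4 (prev): list=[8, 5] cursor@8
After 5 (next): list=[8, 5] cursor@5

Answer: 8 5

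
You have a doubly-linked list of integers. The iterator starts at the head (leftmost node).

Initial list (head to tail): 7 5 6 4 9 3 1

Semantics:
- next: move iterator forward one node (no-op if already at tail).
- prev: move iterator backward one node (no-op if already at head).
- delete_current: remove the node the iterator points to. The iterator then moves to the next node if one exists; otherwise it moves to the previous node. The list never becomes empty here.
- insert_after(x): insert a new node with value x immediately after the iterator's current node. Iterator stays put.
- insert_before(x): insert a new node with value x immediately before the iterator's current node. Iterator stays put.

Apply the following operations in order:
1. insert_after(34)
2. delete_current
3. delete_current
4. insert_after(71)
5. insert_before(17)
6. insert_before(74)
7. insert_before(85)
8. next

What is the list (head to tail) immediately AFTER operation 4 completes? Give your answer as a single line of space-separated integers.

After 1 (insert_after(34)): list=[7, 34, 5, 6, 4, 9, 3, 1] cursor@7
After 2 (delete_current): list=[34, 5, 6, 4, 9, 3, 1] cursor@34
After 3 (delete_current): list=[5, 6, 4, 9, 3, 1] cursor@5
After 4 (insert_after(71)): list=[5, 71, 6, 4, 9, 3, 1] cursor@5

Answer: 5 71 6 4 9 3 1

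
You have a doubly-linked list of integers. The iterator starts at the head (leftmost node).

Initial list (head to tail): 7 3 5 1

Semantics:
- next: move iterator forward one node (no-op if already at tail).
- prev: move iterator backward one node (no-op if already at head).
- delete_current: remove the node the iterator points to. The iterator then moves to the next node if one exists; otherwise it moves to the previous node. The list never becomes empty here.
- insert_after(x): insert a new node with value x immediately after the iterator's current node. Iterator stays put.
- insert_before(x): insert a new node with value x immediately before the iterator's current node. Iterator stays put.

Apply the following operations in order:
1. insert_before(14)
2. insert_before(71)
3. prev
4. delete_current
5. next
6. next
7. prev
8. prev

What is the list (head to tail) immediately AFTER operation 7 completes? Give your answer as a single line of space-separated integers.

Answer: 14 7 3 5 1

Derivation:
After 1 (insert_before(14)): list=[14, 7, 3, 5, 1] cursor@7
After 2 (insert_before(71)): list=[14, 71, 7, 3, 5, 1] cursor@7
After 3 (prev): list=[14, 71, 7, 3, 5, 1] cursor@71
After 4 (delete_current): list=[14, 7, 3, 5, 1] cursor@7
After 5 (next): list=[14, 7, 3, 5, 1] cursor@3
After 6 (next): list=[14, 7, 3, 5, 1] cursor@5
After 7 (prev): list=[14, 7, 3, 5, 1] cursor@3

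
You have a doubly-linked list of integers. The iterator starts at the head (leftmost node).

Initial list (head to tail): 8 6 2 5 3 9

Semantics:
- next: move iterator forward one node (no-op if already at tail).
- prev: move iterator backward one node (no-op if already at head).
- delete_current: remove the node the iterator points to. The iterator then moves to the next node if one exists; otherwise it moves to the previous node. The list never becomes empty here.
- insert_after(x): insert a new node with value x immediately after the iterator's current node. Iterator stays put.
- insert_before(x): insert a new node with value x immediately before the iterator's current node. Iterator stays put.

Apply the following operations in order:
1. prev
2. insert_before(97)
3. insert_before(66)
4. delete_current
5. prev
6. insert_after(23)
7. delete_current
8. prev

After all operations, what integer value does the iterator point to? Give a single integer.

After 1 (prev): list=[8, 6, 2, 5, 3, 9] cursor@8
After 2 (insert_before(97)): list=[97, 8, 6, 2, 5, 3, 9] cursor@8
After 3 (insert_before(66)): list=[97, 66, 8, 6, 2, 5, 3, 9] cursor@8
After 4 (delete_current): list=[97, 66, 6, 2, 5, 3, 9] cursor@6
After 5 (prev): list=[97, 66, 6, 2, 5, 3, 9] cursor@66
After 6 (insert_after(23)): list=[97, 66, 23, 6, 2, 5, 3, 9] cursor@66
After 7 (delete_current): list=[97, 23, 6, 2, 5, 3, 9] cursor@23
After 8 (prev): list=[97, 23, 6, 2, 5, 3, 9] cursor@97

Answer: 97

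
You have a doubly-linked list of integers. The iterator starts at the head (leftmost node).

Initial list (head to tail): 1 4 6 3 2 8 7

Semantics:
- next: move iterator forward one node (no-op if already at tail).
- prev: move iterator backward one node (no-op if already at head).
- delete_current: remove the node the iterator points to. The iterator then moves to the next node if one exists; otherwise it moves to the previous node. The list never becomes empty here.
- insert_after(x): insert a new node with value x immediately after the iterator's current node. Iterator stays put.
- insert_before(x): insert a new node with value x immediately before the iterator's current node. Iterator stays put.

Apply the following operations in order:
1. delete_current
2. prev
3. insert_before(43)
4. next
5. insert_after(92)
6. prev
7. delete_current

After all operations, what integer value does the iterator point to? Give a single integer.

After 1 (delete_current): list=[4, 6, 3, 2, 8, 7] cursor@4
After 2 (prev): list=[4, 6, 3, 2, 8, 7] cursor@4
After 3 (insert_before(43)): list=[43, 4, 6, 3, 2, 8, 7] cursor@4
After 4 (next): list=[43, 4, 6, 3, 2, 8, 7] cursor@6
After 5 (insert_after(92)): list=[43, 4, 6, 92, 3, 2, 8, 7] cursor@6
After 6 (prev): list=[43, 4, 6, 92, 3, 2, 8, 7] cursor@4
After 7 (delete_current): list=[43, 6, 92, 3, 2, 8, 7] cursor@6

Answer: 6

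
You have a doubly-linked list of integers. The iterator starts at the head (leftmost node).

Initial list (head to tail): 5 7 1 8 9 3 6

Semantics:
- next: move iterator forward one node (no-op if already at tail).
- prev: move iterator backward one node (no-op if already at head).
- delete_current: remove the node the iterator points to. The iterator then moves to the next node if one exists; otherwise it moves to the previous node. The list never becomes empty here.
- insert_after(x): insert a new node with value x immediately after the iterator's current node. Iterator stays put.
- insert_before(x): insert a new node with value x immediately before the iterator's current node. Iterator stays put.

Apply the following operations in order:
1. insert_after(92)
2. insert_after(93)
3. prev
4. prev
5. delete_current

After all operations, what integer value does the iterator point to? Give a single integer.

After 1 (insert_after(92)): list=[5, 92, 7, 1, 8, 9, 3, 6] cursor@5
After 2 (insert_after(93)): list=[5, 93, 92, 7, 1, 8, 9, 3, 6] cursor@5
After 3 (prev): list=[5, 93, 92, 7, 1, 8, 9, 3, 6] cursor@5
After 4 (prev): list=[5, 93, 92, 7, 1, 8, 9, 3, 6] cursor@5
After 5 (delete_current): list=[93, 92, 7, 1, 8, 9, 3, 6] cursor@93

Answer: 93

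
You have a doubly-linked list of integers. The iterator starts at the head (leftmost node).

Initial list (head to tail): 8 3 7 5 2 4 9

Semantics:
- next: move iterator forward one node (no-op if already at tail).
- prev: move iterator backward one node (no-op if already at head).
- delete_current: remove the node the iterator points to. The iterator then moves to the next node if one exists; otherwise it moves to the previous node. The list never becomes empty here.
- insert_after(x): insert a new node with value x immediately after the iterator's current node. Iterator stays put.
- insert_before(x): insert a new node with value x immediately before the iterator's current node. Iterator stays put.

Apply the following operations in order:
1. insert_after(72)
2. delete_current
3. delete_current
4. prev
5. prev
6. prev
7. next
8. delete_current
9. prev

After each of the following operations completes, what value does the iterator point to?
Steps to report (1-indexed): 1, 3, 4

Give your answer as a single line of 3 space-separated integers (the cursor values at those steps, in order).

After 1 (insert_after(72)): list=[8, 72, 3, 7, 5, 2, 4, 9] cursor@8
After 2 (delete_current): list=[72, 3, 7, 5, 2, 4, 9] cursor@72
After 3 (delete_current): list=[3, 7, 5, 2, 4, 9] cursor@3
After 4 (prev): list=[3, 7, 5, 2, 4, 9] cursor@3
After 5 (prev): list=[3, 7, 5, 2, 4, 9] cursor@3
After 6 (prev): list=[3, 7, 5, 2, 4, 9] cursor@3
After 7 (next): list=[3, 7, 5, 2, 4, 9] cursor@7
After 8 (delete_current): list=[3, 5, 2, 4, 9] cursor@5
After 9 (prev): list=[3, 5, 2, 4, 9] cursor@3

Answer: 8 3 3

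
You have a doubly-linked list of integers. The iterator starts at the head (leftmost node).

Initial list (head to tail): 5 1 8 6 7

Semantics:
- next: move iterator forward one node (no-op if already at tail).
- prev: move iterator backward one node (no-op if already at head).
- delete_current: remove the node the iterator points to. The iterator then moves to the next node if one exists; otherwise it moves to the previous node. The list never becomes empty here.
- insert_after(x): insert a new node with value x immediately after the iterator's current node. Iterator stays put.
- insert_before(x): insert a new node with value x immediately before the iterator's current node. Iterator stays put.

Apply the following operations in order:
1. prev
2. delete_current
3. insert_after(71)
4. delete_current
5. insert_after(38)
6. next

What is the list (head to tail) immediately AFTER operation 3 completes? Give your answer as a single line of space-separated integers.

After 1 (prev): list=[5, 1, 8, 6, 7] cursor@5
After 2 (delete_current): list=[1, 8, 6, 7] cursor@1
After 3 (insert_after(71)): list=[1, 71, 8, 6, 7] cursor@1

Answer: 1 71 8 6 7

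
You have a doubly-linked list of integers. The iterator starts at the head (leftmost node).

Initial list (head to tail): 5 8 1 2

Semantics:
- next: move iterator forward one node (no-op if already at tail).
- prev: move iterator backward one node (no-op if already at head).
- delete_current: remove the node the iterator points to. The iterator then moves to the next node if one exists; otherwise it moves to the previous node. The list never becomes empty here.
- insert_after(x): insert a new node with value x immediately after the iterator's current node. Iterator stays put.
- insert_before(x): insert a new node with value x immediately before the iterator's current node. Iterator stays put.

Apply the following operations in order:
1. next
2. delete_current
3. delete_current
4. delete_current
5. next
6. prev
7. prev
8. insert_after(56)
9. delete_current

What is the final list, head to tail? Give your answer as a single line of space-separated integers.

Answer: 56

Derivation:
After 1 (next): list=[5, 8, 1, 2] cursor@8
After 2 (delete_current): list=[5, 1, 2] cursor@1
After 3 (delete_current): list=[5, 2] cursor@2
After 4 (delete_current): list=[5] cursor@5
After 5 (next): list=[5] cursor@5
After 6 (prev): list=[5] cursor@5
After 7 (prev): list=[5] cursor@5
After 8 (insert_after(56)): list=[5, 56] cursor@5
After 9 (delete_current): list=[56] cursor@56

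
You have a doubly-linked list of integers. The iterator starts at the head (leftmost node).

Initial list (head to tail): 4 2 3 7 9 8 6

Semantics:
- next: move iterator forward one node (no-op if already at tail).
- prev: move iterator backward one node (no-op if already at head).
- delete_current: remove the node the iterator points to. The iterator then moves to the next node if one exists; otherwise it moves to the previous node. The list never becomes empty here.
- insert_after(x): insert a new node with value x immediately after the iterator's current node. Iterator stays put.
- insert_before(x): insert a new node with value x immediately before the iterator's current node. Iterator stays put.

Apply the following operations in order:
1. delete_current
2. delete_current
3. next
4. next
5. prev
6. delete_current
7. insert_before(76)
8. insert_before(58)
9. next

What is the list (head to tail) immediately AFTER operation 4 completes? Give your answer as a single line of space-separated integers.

Answer: 3 7 9 8 6

Derivation:
After 1 (delete_current): list=[2, 3, 7, 9, 8, 6] cursor@2
After 2 (delete_current): list=[3, 7, 9, 8, 6] cursor@3
After 3 (next): list=[3, 7, 9, 8, 6] cursor@7
After 4 (next): list=[3, 7, 9, 8, 6] cursor@9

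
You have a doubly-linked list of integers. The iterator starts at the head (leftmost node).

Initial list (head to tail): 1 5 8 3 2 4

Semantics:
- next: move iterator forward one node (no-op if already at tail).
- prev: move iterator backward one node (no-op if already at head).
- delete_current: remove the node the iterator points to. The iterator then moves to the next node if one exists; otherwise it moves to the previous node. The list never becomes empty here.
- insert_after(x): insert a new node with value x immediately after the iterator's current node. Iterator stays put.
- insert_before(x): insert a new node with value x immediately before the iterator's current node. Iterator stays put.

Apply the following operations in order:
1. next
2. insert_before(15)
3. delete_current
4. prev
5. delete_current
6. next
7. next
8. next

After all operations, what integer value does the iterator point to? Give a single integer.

Answer: 4

Derivation:
After 1 (next): list=[1, 5, 8, 3, 2, 4] cursor@5
After 2 (insert_before(15)): list=[1, 15, 5, 8, 3, 2, 4] cursor@5
After 3 (delete_current): list=[1, 15, 8, 3, 2, 4] cursor@8
After 4 (prev): list=[1, 15, 8, 3, 2, 4] cursor@15
After 5 (delete_current): list=[1, 8, 3, 2, 4] cursor@8
After 6 (next): list=[1, 8, 3, 2, 4] cursor@3
After 7 (next): list=[1, 8, 3, 2, 4] cursor@2
After 8 (next): list=[1, 8, 3, 2, 4] cursor@4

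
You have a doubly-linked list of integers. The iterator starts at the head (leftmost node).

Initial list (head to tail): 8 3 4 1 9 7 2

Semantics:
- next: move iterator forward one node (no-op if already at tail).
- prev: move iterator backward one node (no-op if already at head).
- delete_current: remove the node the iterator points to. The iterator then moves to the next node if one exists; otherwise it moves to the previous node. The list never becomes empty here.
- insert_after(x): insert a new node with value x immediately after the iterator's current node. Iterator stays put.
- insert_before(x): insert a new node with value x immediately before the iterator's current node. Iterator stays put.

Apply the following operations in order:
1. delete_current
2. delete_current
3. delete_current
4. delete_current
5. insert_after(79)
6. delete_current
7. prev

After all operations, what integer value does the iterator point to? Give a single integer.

After 1 (delete_current): list=[3, 4, 1, 9, 7, 2] cursor@3
After 2 (delete_current): list=[4, 1, 9, 7, 2] cursor@4
After 3 (delete_current): list=[1, 9, 7, 2] cursor@1
After 4 (delete_current): list=[9, 7, 2] cursor@9
After 5 (insert_after(79)): list=[9, 79, 7, 2] cursor@9
After 6 (delete_current): list=[79, 7, 2] cursor@79
After 7 (prev): list=[79, 7, 2] cursor@79

Answer: 79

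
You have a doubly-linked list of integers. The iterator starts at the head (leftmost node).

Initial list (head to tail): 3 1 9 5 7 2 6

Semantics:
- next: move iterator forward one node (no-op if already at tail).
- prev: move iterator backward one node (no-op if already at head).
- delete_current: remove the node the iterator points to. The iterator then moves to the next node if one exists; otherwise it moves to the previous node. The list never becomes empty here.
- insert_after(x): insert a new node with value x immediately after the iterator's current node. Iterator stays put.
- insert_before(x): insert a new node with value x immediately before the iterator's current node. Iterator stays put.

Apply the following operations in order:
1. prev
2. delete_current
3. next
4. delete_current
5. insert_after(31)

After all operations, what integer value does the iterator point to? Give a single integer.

After 1 (prev): list=[3, 1, 9, 5, 7, 2, 6] cursor@3
After 2 (delete_current): list=[1, 9, 5, 7, 2, 6] cursor@1
After 3 (next): list=[1, 9, 5, 7, 2, 6] cursor@9
After 4 (delete_current): list=[1, 5, 7, 2, 6] cursor@5
After 5 (insert_after(31)): list=[1, 5, 31, 7, 2, 6] cursor@5

Answer: 5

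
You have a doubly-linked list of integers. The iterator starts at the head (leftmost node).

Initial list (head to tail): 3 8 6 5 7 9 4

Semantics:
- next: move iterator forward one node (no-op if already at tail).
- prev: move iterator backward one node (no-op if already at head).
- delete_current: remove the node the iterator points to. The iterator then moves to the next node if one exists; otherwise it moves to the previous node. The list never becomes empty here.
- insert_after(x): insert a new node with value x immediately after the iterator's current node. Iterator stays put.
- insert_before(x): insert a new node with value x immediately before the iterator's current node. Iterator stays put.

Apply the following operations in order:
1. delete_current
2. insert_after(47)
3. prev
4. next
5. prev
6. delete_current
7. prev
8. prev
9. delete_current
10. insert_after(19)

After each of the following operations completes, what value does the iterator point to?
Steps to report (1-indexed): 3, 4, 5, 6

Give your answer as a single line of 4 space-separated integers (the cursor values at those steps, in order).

After 1 (delete_current): list=[8, 6, 5, 7, 9, 4] cursor@8
After 2 (insert_after(47)): list=[8, 47, 6, 5, 7, 9, 4] cursor@8
After 3 (prev): list=[8, 47, 6, 5, 7, 9, 4] cursor@8
After 4 (next): list=[8, 47, 6, 5, 7, 9, 4] cursor@47
After 5 (prev): list=[8, 47, 6, 5, 7, 9, 4] cursor@8
After 6 (delete_current): list=[47, 6, 5, 7, 9, 4] cursor@47
After 7 (prev): list=[47, 6, 5, 7, 9, 4] cursor@47
After 8 (prev): list=[47, 6, 5, 7, 9, 4] cursor@47
After 9 (delete_current): list=[6, 5, 7, 9, 4] cursor@6
After 10 (insert_after(19)): list=[6, 19, 5, 7, 9, 4] cursor@6

Answer: 8 47 8 47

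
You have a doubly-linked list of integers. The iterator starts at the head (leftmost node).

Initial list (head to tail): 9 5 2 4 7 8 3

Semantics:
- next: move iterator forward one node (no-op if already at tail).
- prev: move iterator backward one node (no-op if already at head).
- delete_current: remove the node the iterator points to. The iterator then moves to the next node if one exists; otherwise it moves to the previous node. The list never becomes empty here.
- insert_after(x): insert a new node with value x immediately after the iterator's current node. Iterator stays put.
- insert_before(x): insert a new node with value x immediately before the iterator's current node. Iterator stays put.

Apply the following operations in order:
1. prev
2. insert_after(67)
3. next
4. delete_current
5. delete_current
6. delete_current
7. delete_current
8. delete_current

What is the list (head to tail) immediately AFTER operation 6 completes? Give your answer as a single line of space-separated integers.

After 1 (prev): list=[9, 5, 2, 4, 7, 8, 3] cursor@9
After 2 (insert_after(67)): list=[9, 67, 5, 2, 4, 7, 8, 3] cursor@9
After 3 (next): list=[9, 67, 5, 2, 4, 7, 8, 3] cursor@67
After 4 (delete_current): list=[9, 5, 2, 4, 7, 8, 3] cursor@5
After 5 (delete_current): list=[9, 2, 4, 7, 8, 3] cursor@2
After 6 (delete_current): list=[9, 4, 7, 8, 3] cursor@4

Answer: 9 4 7 8 3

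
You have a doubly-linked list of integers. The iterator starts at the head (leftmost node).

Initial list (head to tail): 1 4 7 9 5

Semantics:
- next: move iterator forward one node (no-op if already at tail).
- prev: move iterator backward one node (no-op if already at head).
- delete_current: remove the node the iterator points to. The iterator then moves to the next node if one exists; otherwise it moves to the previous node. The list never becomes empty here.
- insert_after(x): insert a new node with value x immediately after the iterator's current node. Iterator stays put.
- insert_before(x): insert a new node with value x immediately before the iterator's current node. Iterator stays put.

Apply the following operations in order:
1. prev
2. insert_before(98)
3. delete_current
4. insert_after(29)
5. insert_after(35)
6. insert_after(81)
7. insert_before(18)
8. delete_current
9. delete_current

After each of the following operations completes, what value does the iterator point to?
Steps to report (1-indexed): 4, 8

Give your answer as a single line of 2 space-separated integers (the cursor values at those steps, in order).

After 1 (prev): list=[1, 4, 7, 9, 5] cursor@1
After 2 (insert_before(98)): list=[98, 1, 4, 7, 9, 5] cursor@1
After 3 (delete_current): list=[98, 4, 7, 9, 5] cursor@4
After 4 (insert_after(29)): list=[98, 4, 29, 7, 9, 5] cursor@4
After 5 (insert_after(35)): list=[98, 4, 35, 29, 7, 9, 5] cursor@4
After 6 (insert_after(81)): list=[98, 4, 81, 35, 29, 7, 9, 5] cursor@4
After 7 (insert_before(18)): list=[98, 18, 4, 81, 35, 29, 7, 9, 5] cursor@4
After 8 (delete_current): list=[98, 18, 81, 35, 29, 7, 9, 5] cursor@81
After 9 (delete_current): list=[98, 18, 35, 29, 7, 9, 5] cursor@35

Answer: 4 81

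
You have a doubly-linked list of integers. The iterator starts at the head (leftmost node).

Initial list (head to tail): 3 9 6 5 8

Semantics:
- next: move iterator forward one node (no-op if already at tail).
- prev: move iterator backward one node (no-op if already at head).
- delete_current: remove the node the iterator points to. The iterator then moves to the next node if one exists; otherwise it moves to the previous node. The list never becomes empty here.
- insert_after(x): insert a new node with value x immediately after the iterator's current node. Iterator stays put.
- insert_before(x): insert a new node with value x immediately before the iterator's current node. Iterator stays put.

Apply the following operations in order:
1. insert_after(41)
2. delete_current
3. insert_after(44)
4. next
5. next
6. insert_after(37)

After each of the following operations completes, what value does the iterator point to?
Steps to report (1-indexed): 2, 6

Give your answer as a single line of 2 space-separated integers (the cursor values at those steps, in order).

Answer: 41 9

Derivation:
After 1 (insert_after(41)): list=[3, 41, 9, 6, 5, 8] cursor@3
After 2 (delete_current): list=[41, 9, 6, 5, 8] cursor@41
After 3 (insert_after(44)): list=[41, 44, 9, 6, 5, 8] cursor@41
After 4 (next): list=[41, 44, 9, 6, 5, 8] cursor@44
After 5 (next): list=[41, 44, 9, 6, 5, 8] cursor@9
After 6 (insert_after(37)): list=[41, 44, 9, 37, 6, 5, 8] cursor@9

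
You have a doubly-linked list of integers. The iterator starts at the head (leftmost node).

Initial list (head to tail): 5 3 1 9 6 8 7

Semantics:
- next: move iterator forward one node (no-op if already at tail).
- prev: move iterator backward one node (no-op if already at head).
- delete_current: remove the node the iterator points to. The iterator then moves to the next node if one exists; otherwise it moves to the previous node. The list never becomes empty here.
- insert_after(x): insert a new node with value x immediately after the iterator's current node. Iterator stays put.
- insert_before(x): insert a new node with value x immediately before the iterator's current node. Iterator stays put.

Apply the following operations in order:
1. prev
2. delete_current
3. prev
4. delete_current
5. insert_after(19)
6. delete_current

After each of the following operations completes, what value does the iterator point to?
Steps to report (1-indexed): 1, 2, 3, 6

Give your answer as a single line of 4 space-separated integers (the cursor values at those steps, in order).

After 1 (prev): list=[5, 3, 1, 9, 6, 8, 7] cursor@5
After 2 (delete_current): list=[3, 1, 9, 6, 8, 7] cursor@3
After 3 (prev): list=[3, 1, 9, 6, 8, 7] cursor@3
After 4 (delete_current): list=[1, 9, 6, 8, 7] cursor@1
After 5 (insert_after(19)): list=[1, 19, 9, 6, 8, 7] cursor@1
After 6 (delete_current): list=[19, 9, 6, 8, 7] cursor@19

Answer: 5 3 3 19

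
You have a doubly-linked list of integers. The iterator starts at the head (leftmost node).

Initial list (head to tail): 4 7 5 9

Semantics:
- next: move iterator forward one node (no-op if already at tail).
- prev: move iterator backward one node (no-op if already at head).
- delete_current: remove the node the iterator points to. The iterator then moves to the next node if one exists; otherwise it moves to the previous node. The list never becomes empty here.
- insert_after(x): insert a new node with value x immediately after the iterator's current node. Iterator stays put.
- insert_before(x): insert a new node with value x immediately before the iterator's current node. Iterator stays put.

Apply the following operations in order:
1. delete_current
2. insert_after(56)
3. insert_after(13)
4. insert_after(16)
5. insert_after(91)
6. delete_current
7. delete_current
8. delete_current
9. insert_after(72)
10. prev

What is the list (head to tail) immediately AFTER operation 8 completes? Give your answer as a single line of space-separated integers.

After 1 (delete_current): list=[7, 5, 9] cursor@7
After 2 (insert_after(56)): list=[7, 56, 5, 9] cursor@7
After 3 (insert_after(13)): list=[7, 13, 56, 5, 9] cursor@7
After 4 (insert_after(16)): list=[7, 16, 13, 56, 5, 9] cursor@7
After 5 (insert_after(91)): list=[7, 91, 16, 13, 56, 5, 9] cursor@7
After 6 (delete_current): list=[91, 16, 13, 56, 5, 9] cursor@91
After 7 (delete_current): list=[16, 13, 56, 5, 9] cursor@16
After 8 (delete_current): list=[13, 56, 5, 9] cursor@13

Answer: 13 56 5 9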